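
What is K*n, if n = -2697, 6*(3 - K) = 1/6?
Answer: -96193/12 ≈ -8016.1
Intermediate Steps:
K = 107/36 (K = 3 - 1/6/6 = 3 - 1/6*1/6 = 3 - 1/36 = 107/36 ≈ 2.9722)
K*n = (107/36)*(-2697) = -96193/12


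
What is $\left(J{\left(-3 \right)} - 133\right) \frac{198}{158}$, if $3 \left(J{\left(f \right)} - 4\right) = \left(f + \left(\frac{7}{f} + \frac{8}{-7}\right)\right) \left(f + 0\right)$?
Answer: $- \frac{84909}{553} \approx -153.54$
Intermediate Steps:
$J{\left(f \right)} = 4 + \frac{f \left(- \frac{8}{7} + f + \frac{7}{f}\right)}{3}$ ($J{\left(f \right)} = 4 + \frac{\left(f + \left(\frac{7}{f} + \frac{8}{-7}\right)\right) \left(f + 0\right)}{3} = 4 + \frac{\left(f + \left(\frac{7}{f} + 8 \left(- \frac{1}{7}\right)\right)\right) f}{3} = 4 + \frac{\left(f - \left(\frac{8}{7} - \frac{7}{f}\right)\right) f}{3} = 4 + \frac{\left(- \frac{8}{7} + f + \frac{7}{f}\right) f}{3} = 4 + \frac{f \left(- \frac{8}{7} + f + \frac{7}{f}\right)}{3}$)
$\left(J{\left(-3 \right)} - 133\right) \frac{198}{158} = \left(\left(\frac{19}{3} - - \frac{8}{7} + \frac{\left(-3\right)^{2}}{3}\right) - 133\right) \frac{198}{158} = \left(\left(\frac{19}{3} + \frac{8}{7} + \frac{1}{3} \cdot 9\right) - 133\right) 198 \cdot \frac{1}{158} = \left(\left(\frac{19}{3} + \frac{8}{7} + 3\right) - 133\right) \frac{99}{79} = \left(\frac{220}{21} - 133\right) \frac{99}{79} = \left(- \frac{2573}{21}\right) \frac{99}{79} = - \frac{84909}{553}$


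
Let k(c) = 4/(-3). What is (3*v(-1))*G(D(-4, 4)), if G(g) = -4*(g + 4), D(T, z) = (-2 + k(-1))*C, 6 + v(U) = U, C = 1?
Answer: 56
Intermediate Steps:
k(c) = -4/3 (k(c) = 4*(-1/3) = -4/3)
v(U) = -6 + U
D(T, z) = -10/3 (D(T, z) = (-2 - 4/3)*1 = -10/3*1 = -10/3)
G(g) = -16 - 4*g (G(g) = -4*(4 + g) = -16 - 4*g)
(3*v(-1))*G(D(-4, 4)) = (3*(-6 - 1))*(-16 - 4*(-10/3)) = (3*(-7))*(-16 + 40/3) = -21*(-8/3) = 56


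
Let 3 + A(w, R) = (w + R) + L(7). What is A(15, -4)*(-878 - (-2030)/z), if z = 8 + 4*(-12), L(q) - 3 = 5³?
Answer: -126310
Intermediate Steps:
L(q) = 128 (L(q) = 3 + 5³ = 3 + 125 = 128)
A(w, R) = 125 + R + w (A(w, R) = -3 + ((w + R) + 128) = -3 + ((R + w) + 128) = -3 + (128 + R + w) = 125 + R + w)
z = -40 (z = 8 - 48 = -40)
A(15, -4)*(-878 - (-2030)/z) = (125 - 4 + 15)*(-878 - (-2030)/(-40)) = 136*(-878 - (-2030)*(-1)/40) = 136*(-878 - 5*203/20) = 136*(-878 - 203/4) = 136*(-3715/4) = -126310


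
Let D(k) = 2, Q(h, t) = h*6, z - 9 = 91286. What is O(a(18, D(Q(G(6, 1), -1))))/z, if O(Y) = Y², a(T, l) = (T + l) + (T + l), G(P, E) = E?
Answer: 320/18259 ≈ 0.017526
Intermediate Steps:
z = 91295 (z = 9 + 91286 = 91295)
Q(h, t) = 6*h
a(T, l) = 2*T + 2*l
O(a(18, D(Q(G(6, 1), -1))))/z = (2*18 + 2*2)²/91295 = (36 + 4)²*(1/91295) = 40²*(1/91295) = 1600*(1/91295) = 320/18259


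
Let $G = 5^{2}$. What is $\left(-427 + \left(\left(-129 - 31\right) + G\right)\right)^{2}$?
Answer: $315844$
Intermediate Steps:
$G = 25$
$\left(-427 + \left(\left(-129 - 31\right) + G\right)\right)^{2} = \left(-427 + \left(\left(-129 - 31\right) + 25\right)\right)^{2} = \left(-427 + \left(-160 + 25\right)\right)^{2} = \left(-427 - 135\right)^{2} = \left(-562\right)^{2} = 315844$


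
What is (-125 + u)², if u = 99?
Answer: 676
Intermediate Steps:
(-125 + u)² = (-125 + 99)² = (-26)² = 676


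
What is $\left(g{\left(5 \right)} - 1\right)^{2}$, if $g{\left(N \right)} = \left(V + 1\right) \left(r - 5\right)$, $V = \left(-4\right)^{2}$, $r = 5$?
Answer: $1$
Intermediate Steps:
$V = 16$
$g{\left(N \right)} = 0$ ($g{\left(N \right)} = \left(16 + 1\right) \left(5 - 5\right) = 17 \cdot 0 = 0$)
$\left(g{\left(5 \right)} - 1\right)^{2} = \left(0 - 1\right)^{2} = \left(-1\right)^{2} = 1$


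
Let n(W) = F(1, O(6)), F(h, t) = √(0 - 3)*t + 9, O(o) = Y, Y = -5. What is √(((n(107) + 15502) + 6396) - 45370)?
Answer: √(-23463 - 5*I*√3) ≈ 0.028 - 153.18*I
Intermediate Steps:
O(o) = -5
F(h, t) = 9 + I*t*√3 (F(h, t) = √(-3)*t + 9 = (I*√3)*t + 9 = I*t*√3 + 9 = 9 + I*t*√3)
n(W) = 9 - 5*I*√3 (n(W) = 9 + I*(-5)*√3 = 9 - 5*I*√3)
√(((n(107) + 15502) + 6396) - 45370) = √((((9 - 5*I*√3) + 15502) + 6396) - 45370) = √(((15511 - 5*I*√3) + 6396) - 45370) = √((21907 - 5*I*√3) - 45370) = √(-23463 - 5*I*√3)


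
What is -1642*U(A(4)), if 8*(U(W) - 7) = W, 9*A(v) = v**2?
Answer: -106730/9 ≈ -11859.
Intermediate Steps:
A(v) = v**2/9
U(W) = 7 + W/8
-1642*U(A(4)) = -1642*(7 + ((1/9)*4**2)/8) = -1642*(7 + ((1/9)*16)/8) = -1642*(7 + (1/8)*(16/9)) = -1642*(7 + 2/9) = -1642*65/9 = -106730/9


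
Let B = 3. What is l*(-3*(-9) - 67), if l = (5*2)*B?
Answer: -1200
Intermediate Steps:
l = 30 (l = (5*2)*3 = 10*3 = 30)
l*(-3*(-9) - 67) = 30*(-3*(-9) - 67) = 30*(27 - 67) = 30*(-40) = -1200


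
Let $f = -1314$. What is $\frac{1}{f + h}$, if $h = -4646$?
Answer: $- \frac{1}{5960} \approx -0.00016779$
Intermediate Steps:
$\frac{1}{f + h} = \frac{1}{-1314 - 4646} = \frac{1}{-5960} = - \frac{1}{5960}$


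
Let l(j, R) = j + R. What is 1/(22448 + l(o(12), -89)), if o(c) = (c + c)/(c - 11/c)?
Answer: 133/2974035 ≈ 4.4720e-5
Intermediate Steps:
o(c) = 2*c/(c - 11/c) (o(c) = (2*c)/(c - 11/c) = 2*c/(c - 11/c))
l(j, R) = R + j
1/(22448 + l(o(12), -89)) = 1/(22448 + (-89 + 2*12²/(-11 + 12²))) = 1/(22448 + (-89 + 2*144/(-11 + 144))) = 1/(22448 + (-89 + 2*144/133)) = 1/(22448 + (-89 + 2*144*(1/133))) = 1/(22448 + (-89 + 288/133)) = 1/(22448 - 11549/133) = 1/(2974035/133) = 133/2974035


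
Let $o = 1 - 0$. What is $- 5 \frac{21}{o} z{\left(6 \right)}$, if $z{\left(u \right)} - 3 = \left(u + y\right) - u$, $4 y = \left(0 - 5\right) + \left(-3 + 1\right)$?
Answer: $- \frac{525}{4} \approx -131.25$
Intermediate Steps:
$y = - \frac{7}{4}$ ($y = \frac{\left(0 - 5\right) + \left(-3 + 1\right)}{4} = \frac{-5 - 2}{4} = \frac{1}{4} \left(-7\right) = - \frac{7}{4} \approx -1.75$)
$z{\left(u \right)} = \frac{5}{4}$ ($z{\left(u \right)} = 3 + \left(\left(u - \frac{7}{4}\right) - u\right) = 3 + \left(\left(- \frac{7}{4} + u\right) - u\right) = 3 - \frac{7}{4} = \frac{5}{4}$)
$o = 1$ ($o = 1 + 0 = 1$)
$- 5 \frac{21}{o} z{\left(6 \right)} = - 5 \cdot \frac{21}{1} \cdot \frac{5}{4} = - 5 \cdot 21 \cdot 1 \cdot \frac{5}{4} = \left(-5\right) 21 \cdot \frac{5}{4} = \left(-105\right) \frac{5}{4} = - \frac{525}{4}$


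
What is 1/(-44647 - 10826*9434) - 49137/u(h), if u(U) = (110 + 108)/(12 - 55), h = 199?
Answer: 276436017161761/28521609369 ≈ 9692.2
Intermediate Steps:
u(U) = -218/43 (u(U) = 218/(-43) = 218*(-1/43) = -218/43)
1/(-44647 - 10826*9434) - 49137/u(h) = 1/(-44647 - 10826*9434) - 49137/(-218/43) = (1/9434)/(-55473) - 49137*(-43/218) = -1/55473*1/9434 + 2112891/218 = -1/523332282 + 2112891/218 = 276436017161761/28521609369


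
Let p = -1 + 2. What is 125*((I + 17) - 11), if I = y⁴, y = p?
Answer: 875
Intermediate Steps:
p = 1
y = 1
I = 1 (I = 1⁴ = 1)
125*((I + 17) - 11) = 125*((1 + 17) - 11) = 125*(18 - 11) = 125*7 = 875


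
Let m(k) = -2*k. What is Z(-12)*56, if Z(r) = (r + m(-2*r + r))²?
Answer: 72576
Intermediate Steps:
Z(r) = 9*r² (Z(r) = (r - 2*(-2*r + r))² = (r - (-2)*r)² = (r + 2*r)² = (3*r)² = 9*r²)
Z(-12)*56 = (9*(-12)²)*56 = (9*144)*56 = 1296*56 = 72576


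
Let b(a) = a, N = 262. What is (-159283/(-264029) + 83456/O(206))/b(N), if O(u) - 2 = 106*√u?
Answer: 81152183687/40028667309494 + 1105792*√206/75803543 ≈ 0.21140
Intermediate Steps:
O(u) = 2 + 106*√u
(-159283/(-264029) + 83456/O(206))/b(N) = (-159283/(-264029) + 83456/(2 + 106*√206))/262 = (-159283*(-1/264029) + 83456/(2 + 106*√206))*(1/262) = (159283/264029 + 83456/(2 + 106*√206))*(1/262) = 159283/69175598 + 41728/(131*(2 + 106*√206))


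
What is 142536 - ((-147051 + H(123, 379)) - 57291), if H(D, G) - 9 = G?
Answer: 346490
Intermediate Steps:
H(D, G) = 9 + G
142536 - ((-147051 + H(123, 379)) - 57291) = 142536 - ((-147051 + (9 + 379)) - 57291) = 142536 - ((-147051 + 388) - 57291) = 142536 - (-146663 - 57291) = 142536 - 1*(-203954) = 142536 + 203954 = 346490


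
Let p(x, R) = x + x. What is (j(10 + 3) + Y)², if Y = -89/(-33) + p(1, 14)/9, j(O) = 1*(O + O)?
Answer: 8196769/9801 ≈ 836.32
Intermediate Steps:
p(x, R) = 2*x
j(O) = 2*O (j(O) = 1*(2*O) = 2*O)
Y = 289/99 (Y = -89/(-33) + (2*1)/9 = -89*(-1/33) + 2*(⅑) = 89/33 + 2/9 = 289/99 ≈ 2.9192)
(j(10 + 3) + Y)² = (2*(10 + 3) + 289/99)² = (2*13 + 289/99)² = (26 + 289/99)² = (2863/99)² = 8196769/9801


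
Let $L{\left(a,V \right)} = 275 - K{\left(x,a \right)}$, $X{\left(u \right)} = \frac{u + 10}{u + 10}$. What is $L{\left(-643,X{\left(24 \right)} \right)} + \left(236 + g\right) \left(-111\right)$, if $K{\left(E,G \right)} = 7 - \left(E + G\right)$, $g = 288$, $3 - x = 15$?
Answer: $-58551$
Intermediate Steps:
$x = -12$ ($x = 3 - 15 = -12$)
$X{\left(u \right)} = 1$ ($X{\left(u \right)} = \frac{10 + u}{10 + u} = 1$)
$K{\left(E,G \right)} = 7 - E - G$ ($K{\left(E,G \right)} = 7 - \left(E + G\right) = 7 - E - G$)
$L{\left(a,V \right)} = 256 + a$ ($L{\left(a,V \right)} = 275 - \left(7 - -12 - a\right) = 275 - \left(7 + 12 - a\right) = 275 - \left(19 - a\right) = 275 + \left(-19 + a\right) = 256 + a$)
$L{\left(-643,X{\left(24 \right)} \right)} + \left(236 + g\right) \left(-111\right) = \left(256 - 643\right) + \left(236 + 288\right) \left(-111\right) = -387 + 524 \left(-111\right) = -387 - 58164 = -58551$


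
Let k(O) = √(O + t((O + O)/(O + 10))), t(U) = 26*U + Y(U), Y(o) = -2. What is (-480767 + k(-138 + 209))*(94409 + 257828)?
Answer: -169343925779 + 352237*√9281/9 ≈ -1.6934e+11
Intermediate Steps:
t(U) = -2 + 26*U (t(U) = 26*U - 2 = -2 + 26*U)
k(O) = √(-2 + O + 52*O/(10 + O)) (k(O) = √(O + (-2 + 26*((O + O)/(O + 10)))) = √(O + (-2 + 26*((2*O)/(10 + O)))) = √(O + (-2 + 26*(2*O/(10 + O)))) = √(O + (-2 + 52*O/(10 + O))) = √(-2 + O + 52*O/(10 + O)))
(-480767 + k(-138 + 209))*(94409 + 257828) = (-480767 + √((-20 + (-138 + 209)² + 60*(-138 + 209))/(10 + (-138 + 209))))*(94409 + 257828) = (-480767 + √((-20 + 71² + 60*71)/(10 + 71)))*352237 = (-480767 + √((-20 + 5041 + 4260)/81))*352237 = (-480767 + √((1/81)*9281))*352237 = (-480767 + √(9281/81))*352237 = (-480767 + √9281/9)*352237 = -169343925779 + 352237*√9281/9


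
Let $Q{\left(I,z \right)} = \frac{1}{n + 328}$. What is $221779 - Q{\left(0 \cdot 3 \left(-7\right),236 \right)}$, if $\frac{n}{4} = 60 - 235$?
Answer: $\frac{82501789}{372} \approx 2.2178 \cdot 10^{5}$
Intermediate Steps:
$n = -700$ ($n = 4 \left(60 - 235\right) = 4 \left(-175\right) = -700$)
$Q{\left(I,z \right)} = - \frac{1}{372}$ ($Q{\left(I,z \right)} = \frac{1}{-700 + 328} = \frac{1}{-372} = - \frac{1}{372}$)
$221779 - Q{\left(0 \cdot 3 \left(-7\right),236 \right)} = 221779 - - \frac{1}{372} = 221779 + \frac{1}{372} = \frac{82501789}{372}$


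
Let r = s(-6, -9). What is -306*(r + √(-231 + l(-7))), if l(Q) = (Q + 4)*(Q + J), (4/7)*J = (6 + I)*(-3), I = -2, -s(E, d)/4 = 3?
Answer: 3672 - 2142*I*√3 ≈ 3672.0 - 3710.1*I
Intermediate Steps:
s(E, d) = -12 (s(E, d) = -4*3 = -12)
r = -12
J = -21 (J = 7*((6 - 2)*(-3))/4 = 7*(4*(-3))/4 = (7/4)*(-12) = -21)
l(Q) = (-21 + Q)*(4 + Q) (l(Q) = (Q + 4)*(Q - 21) = (4 + Q)*(-21 + Q) = (-21 + Q)*(4 + Q))
-306*(r + √(-231 + l(-7))) = -306*(-12 + √(-231 + (-84 + (-7)² - 17*(-7)))) = -306*(-12 + √(-231 + (-84 + 49 + 119))) = -306*(-12 + √(-231 + 84)) = -306*(-12 + √(-147)) = -306*(-12 + 7*I*√3) = 3672 - 2142*I*√3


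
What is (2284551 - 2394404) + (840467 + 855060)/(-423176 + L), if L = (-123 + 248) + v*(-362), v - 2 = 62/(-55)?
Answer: -2558040242378/23285181 ≈ -1.0986e+5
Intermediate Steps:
v = 48/55 (v = 2 + 62/(-55) = 2 + 62*(-1/55) = 2 - 62/55 = 48/55 ≈ 0.87273)
L = -10501/55 (L = (-123 + 248) + (48/55)*(-362) = 125 - 17376/55 = -10501/55 ≈ -190.93)
(2284551 - 2394404) + (840467 + 855060)/(-423176 + L) = (2284551 - 2394404) + (840467 + 855060)/(-423176 - 10501/55) = -109853 + 1695527/(-23285181/55) = -109853 + 1695527*(-55/23285181) = -109853 - 93253985/23285181 = -2558040242378/23285181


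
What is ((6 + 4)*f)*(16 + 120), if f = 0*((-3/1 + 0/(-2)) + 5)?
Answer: 0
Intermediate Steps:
f = 0 (f = 0*((-3*1 + 0*(-½)) + 5) = 0*((-3 + 0) + 5) = 0*(-3 + 5) = 0*2 = 0)
((6 + 4)*f)*(16 + 120) = ((6 + 4)*0)*(16 + 120) = (10*0)*136 = 0*136 = 0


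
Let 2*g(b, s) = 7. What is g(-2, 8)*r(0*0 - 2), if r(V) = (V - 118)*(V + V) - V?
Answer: 1687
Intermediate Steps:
g(b, s) = 7/2 (g(b, s) = (1/2)*7 = 7/2)
r(V) = -V + 2*V*(-118 + V) (r(V) = (-118 + V)*(2*V) - V = 2*V*(-118 + V) - V = -V + 2*V*(-118 + V))
g(-2, 8)*r(0*0 - 2) = 7*((0*0 - 2)*(-237 + 2*(0*0 - 2)))/2 = 7*((0 - 2)*(-237 + 2*(0 - 2)))/2 = 7*(-2*(-237 + 2*(-2)))/2 = 7*(-2*(-237 - 4))/2 = 7*(-2*(-241))/2 = (7/2)*482 = 1687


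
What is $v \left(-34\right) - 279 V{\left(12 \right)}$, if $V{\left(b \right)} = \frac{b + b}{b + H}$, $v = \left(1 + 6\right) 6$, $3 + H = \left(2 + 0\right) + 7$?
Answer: $-1800$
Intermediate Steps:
$H = 6$ ($H = -3 + \left(\left(2 + 0\right) + 7\right) = -3 + \left(2 + 7\right) = -3 + 9 = 6$)
$v = 42$ ($v = 7 \cdot 6 = 42$)
$V{\left(b \right)} = \frac{2 b}{6 + b}$ ($V{\left(b \right)} = \frac{b + b}{b + 6} = \frac{2 b}{6 + b}$)
$v \left(-34\right) - 279 V{\left(12 \right)} = 42 \left(-34\right) - 279 \cdot 2 \cdot 12 \frac{1}{6 + 12} = -1428 - 279 \cdot 2 \cdot 12 \cdot \frac{1}{18} = -1428 - 372 = -1800$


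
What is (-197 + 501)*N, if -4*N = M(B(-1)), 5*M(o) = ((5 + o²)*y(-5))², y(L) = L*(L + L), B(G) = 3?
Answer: -7448000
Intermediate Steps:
y(L) = 2*L² (y(L) = L*(2*L) = 2*L²)
M(o) = (250 + 50*o²)²/5 (M(o) = ((5 + o²)*(2*(-5)²))²/5 = ((5 + o²)*(2*25))²/5 = ((5 + o²)*50)²/5 = (250 + 50*o²)²/5)
N = -24500 (N = -125*(5 + 3²)² = -125*(5 + 9)² = -125*14² = -125*196 = -¼*98000 = -24500)
(-197 + 501)*N = (-197 + 501)*(-24500) = 304*(-24500) = -7448000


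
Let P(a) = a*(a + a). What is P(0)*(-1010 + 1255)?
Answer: 0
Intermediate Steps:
P(a) = 2*a² (P(a) = a*(2*a) = 2*a²)
P(0)*(-1010 + 1255) = (2*0²)*(-1010 + 1255) = (2*0)*245 = 0*245 = 0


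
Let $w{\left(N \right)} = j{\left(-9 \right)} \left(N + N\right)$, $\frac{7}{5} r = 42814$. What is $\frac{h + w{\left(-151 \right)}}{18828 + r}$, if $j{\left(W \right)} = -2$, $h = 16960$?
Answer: $\frac{61474}{172933} \approx 0.35548$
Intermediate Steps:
$r = \frac{214070}{7}$ ($r = \frac{5}{7} \cdot 42814 = \frac{214070}{7} \approx 30581.0$)
$w{\left(N \right)} = - 4 N$ ($w{\left(N \right)} = - 2 \left(N + N\right) = - 2 \cdot 2 N = - 4 N$)
$\frac{h + w{\left(-151 \right)}}{18828 + r} = \frac{16960 - -604}{18828 + \frac{214070}{7}} = \frac{16960 + 604}{\frac{345866}{7}} = 17564 \cdot \frac{7}{345866} = \frac{61474}{172933}$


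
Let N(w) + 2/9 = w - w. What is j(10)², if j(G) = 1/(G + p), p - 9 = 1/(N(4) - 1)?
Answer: 121/40000 ≈ 0.0030250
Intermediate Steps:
N(w) = -2/9 (N(w) = -2/9 + (w - w) = -2/9 + 0 = -2/9)
p = 90/11 (p = 9 + 1/(-2/9 - 1) = 9 + 1/(-11/9) = 9 - 9/11 = 90/11 ≈ 8.1818)
j(G) = 1/(90/11 + G) (j(G) = 1/(G + 90/11) = 1/(90/11 + G))
j(10)² = (11/(90 + 11*10))² = (11/(90 + 110))² = (11/200)² = 121/40000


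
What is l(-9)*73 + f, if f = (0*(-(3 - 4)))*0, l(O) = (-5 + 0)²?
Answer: 1825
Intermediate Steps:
l(O) = 25 (l(O) = (-5)² = 25)
f = 0 (f = (0*(-1*(-1)))*0 = (0*1)*0 = 0*0 = 0)
l(-9)*73 + f = 25*73 + 0 = 1825 + 0 = 1825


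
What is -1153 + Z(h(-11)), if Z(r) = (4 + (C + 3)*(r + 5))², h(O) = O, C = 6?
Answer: 1347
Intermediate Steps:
Z(r) = (49 + 9*r)² (Z(r) = (4 + (6 + 3)*(r + 5))² = (4 + 9*(5 + r))² = (4 + (45 + 9*r))² = (49 + 9*r)²)
-1153 + Z(h(-11)) = -1153 + (49 + 9*(-11))² = -1153 + (49 - 99)² = -1153 + (-50)² = -1153 + 2500 = 1347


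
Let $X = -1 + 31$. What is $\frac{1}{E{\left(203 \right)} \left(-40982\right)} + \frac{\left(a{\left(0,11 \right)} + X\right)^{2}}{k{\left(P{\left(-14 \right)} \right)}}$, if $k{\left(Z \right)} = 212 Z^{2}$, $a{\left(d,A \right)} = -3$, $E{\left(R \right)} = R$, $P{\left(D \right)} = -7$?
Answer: $\frac{433199489}{6172954732} \approx 0.070177$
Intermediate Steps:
$X = 30$
$\frac{1}{E{\left(203 \right)} \left(-40982\right)} + \frac{\left(a{\left(0,11 \right)} + X\right)^{2}}{k{\left(P{\left(-14 \right)} \right)}} = \frac{1}{203 \left(-40982\right)} + \frac{\left(-3 + 30\right)^{2}}{212 \left(-7\right)^{2}} = \frac{1}{203} \left(- \frac{1}{40982}\right) + \frac{27^{2}}{212 \cdot 49} = - \frac{1}{8319346} + \frac{729}{10388} = \frac{433199489}{6172954732}$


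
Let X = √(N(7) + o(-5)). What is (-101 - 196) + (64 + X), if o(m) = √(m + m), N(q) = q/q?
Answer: -233 + √(1 + I*√10) ≈ -231.53 + 1.0763*I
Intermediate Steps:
N(q) = 1
o(m) = √2*√m (o(m) = √(2*m) = √2*√m)
X = √(1 + I*√10) (X = √(1 + √2*√(-5)) = √(1 + √2*(I*√5)) = √(1 + I*√10) ≈ 1.4691 + 1.0762*I)
(-101 - 196) + (64 + X) = (-101 - 196) + (64 + √(1 + I*√10)) = -297 + (64 + √(1 + I*√10)) = -233 + √(1 + I*√10)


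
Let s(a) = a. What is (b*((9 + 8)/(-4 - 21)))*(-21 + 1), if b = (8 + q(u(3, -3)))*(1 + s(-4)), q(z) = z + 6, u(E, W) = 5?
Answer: -3876/5 ≈ -775.20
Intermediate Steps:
q(z) = 6 + z
b = -57 (b = (8 + (6 + 5))*(1 - 4) = (8 + 11)*(-3) = 19*(-3) = -57)
(b*((9 + 8)/(-4 - 21)))*(-21 + 1) = (-57*(9 + 8)/(-4 - 21))*(-21 + 1) = -969/(-25)*(-20) = -969*(-1)/25*(-20) = -57*(-17/25)*(-20) = (969/25)*(-20) = -3876/5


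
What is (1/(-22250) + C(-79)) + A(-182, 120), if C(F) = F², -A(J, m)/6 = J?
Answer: 163159249/22250 ≈ 7333.0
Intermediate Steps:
A(J, m) = -6*J
(1/(-22250) + C(-79)) + A(-182, 120) = (1/(-22250) + (-79)²) - 6*(-182) = (-1/22250 + 6241) + 1092 = 138862249/22250 + 1092 = 163159249/22250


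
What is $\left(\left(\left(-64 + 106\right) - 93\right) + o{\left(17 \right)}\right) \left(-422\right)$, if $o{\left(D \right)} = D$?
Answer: $14348$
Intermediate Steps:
$\left(\left(\left(-64 + 106\right) - 93\right) + o{\left(17 \right)}\right) \left(-422\right) = \left(\left(\left(-64 + 106\right) - 93\right) + 17\right) \left(-422\right) = \left(\left(42 - 93\right) + 17\right) \left(-422\right) = \left(-51 + 17\right) \left(-422\right) = \left(-34\right) \left(-422\right) = 14348$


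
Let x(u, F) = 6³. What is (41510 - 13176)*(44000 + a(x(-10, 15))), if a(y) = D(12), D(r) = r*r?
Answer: 1250776096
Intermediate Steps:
x(u, F) = 216
D(r) = r²
a(y) = 144 (a(y) = 12² = 144)
(41510 - 13176)*(44000 + a(x(-10, 15))) = (41510 - 13176)*(44000 + 144) = 28334*44144 = 1250776096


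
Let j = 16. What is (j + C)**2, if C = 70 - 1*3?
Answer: 6889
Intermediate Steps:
C = 67 (C = 70 - 3 = 67)
(j + C)**2 = (16 + 67)**2 = 83**2 = 6889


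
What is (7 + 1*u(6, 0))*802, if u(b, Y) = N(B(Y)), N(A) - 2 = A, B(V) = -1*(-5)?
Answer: 11228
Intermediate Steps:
B(V) = 5
N(A) = 2 + A
u(b, Y) = 7 (u(b, Y) = 2 + 5 = 7)
(7 + 1*u(6, 0))*802 = (7 + 1*7)*802 = (7 + 7)*802 = 14*802 = 11228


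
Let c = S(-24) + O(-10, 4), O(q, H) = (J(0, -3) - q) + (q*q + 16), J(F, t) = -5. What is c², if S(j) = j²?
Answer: 485809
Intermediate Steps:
O(q, H) = 11 + q² - q (O(q, H) = (-5 - q) + (q*q + 16) = (-5 - q) + (q² + 16) = (-5 - q) + (16 + q²) = 11 + q² - q)
c = 697 (c = (-24)² + (11 + (-10)² - 1*(-10)) = 576 + (11 + 100 + 10) = 576 + 121 = 697)
c² = 697² = 485809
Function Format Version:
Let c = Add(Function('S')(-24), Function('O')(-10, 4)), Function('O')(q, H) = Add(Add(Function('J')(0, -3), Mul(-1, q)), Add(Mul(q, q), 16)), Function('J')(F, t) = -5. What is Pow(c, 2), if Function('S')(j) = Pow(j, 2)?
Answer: 485809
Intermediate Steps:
Function('O')(q, H) = Add(11, Pow(q, 2), Mul(-1, q)) (Function('O')(q, H) = Add(Add(-5, Mul(-1, q)), Add(Mul(q, q), 16)) = Add(Add(-5, Mul(-1, q)), Add(Pow(q, 2), 16)) = Add(Add(-5, Mul(-1, q)), Add(16, Pow(q, 2))) = Add(11, Pow(q, 2), Mul(-1, q)))
c = 697 (c = Add(Pow(-24, 2), Add(11, Pow(-10, 2), Mul(-1, -10))) = Add(576, Add(11, 100, 10)) = Add(576, 121) = 697)
Pow(c, 2) = Pow(697, 2) = 485809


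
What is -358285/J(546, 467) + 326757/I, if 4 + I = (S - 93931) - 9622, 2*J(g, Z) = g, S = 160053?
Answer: -6717488233/5141136 ≈ -1306.6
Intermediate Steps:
J(g, Z) = g/2
I = 56496 (I = -4 + ((160053 - 93931) - 9622) = -4 + (66122 - 9622) = -4 + 56500 = 56496)
-358285/J(546, 467) + 326757/I = -358285/((½)*546) + 326757/56496 = -358285/273 + 326757*(1/56496) = -358285*1/273 + 108919/18832 = -358285/273 + 108919/18832 = -6717488233/5141136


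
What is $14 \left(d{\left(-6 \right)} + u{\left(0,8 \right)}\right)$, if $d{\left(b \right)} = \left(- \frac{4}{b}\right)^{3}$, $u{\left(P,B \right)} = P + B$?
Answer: $\frac{3136}{27} \approx 116.15$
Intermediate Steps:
$u{\left(P,B \right)} = B + P$
$d{\left(b \right)} = - \frac{64}{b^{3}}$
$14 \left(d{\left(-6 \right)} + u{\left(0,8 \right)}\right) = 14 \left(- \frac{64}{-216} + \left(8 + 0\right)\right) = 14 \left(\left(-64\right) \left(- \frac{1}{216}\right) + 8\right) = 14 \left(\frac{8}{27} + 8\right) = 14 \cdot \frac{224}{27} = \frac{3136}{27}$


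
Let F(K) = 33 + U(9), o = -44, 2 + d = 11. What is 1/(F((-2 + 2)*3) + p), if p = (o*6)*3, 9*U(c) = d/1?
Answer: -1/758 ≈ -0.0013193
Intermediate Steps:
d = 9 (d = -2 + 11 = 9)
U(c) = 1 (U(c) = (9/1)/9 = (9*1)/9 = (⅑)*9 = 1)
F(K) = 34 (F(K) = 33 + 1 = 34)
p = -792 (p = -44*6*3 = -264*3 = -792)
1/(F((-2 + 2)*3) + p) = 1/(34 - 792) = 1/(-758) = -1/758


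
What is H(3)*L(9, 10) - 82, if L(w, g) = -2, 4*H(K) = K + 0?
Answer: -167/2 ≈ -83.500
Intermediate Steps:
H(K) = K/4 (H(K) = (K + 0)/4 = K/4)
H(3)*L(9, 10) - 82 = ((1/4)*3)*(-2) - 82 = (3/4)*(-2) - 82 = -3/2 - 82 = -167/2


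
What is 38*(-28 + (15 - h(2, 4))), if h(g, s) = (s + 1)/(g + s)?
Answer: -1577/3 ≈ -525.67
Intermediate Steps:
h(g, s) = (1 + s)/(g + s)
38*(-28 + (15 - h(2, 4))) = 38*(-28 + (15 - (1 + 4)/(2 + 4))) = 38*(-28 + (15 - 5/6)) = 38*(-28 + 85/6) = 38*(-83/6) = -1577/3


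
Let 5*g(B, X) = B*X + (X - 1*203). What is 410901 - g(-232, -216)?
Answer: 2004812/5 ≈ 4.0096e+5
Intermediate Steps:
g(B, X) = -203/5 + X/5 + B*X/5 (g(B, X) = (B*X + (X - 1*203))/5 = (B*X + (X - 203))/5 = (B*X + (-203 + X))/5 = (-203 + X + B*X)/5 = -203/5 + X/5 + B*X/5)
410901 - g(-232, -216) = 410901 - (-203/5 + (⅕)*(-216) + (⅕)*(-232)*(-216)) = 410901 - (-203/5 - 216/5 + 50112/5) = 410901 - 1*49693/5 = 410901 - 49693/5 = 2004812/5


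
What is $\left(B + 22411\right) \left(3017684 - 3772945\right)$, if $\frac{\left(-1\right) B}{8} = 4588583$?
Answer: $27707696127033$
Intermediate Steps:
$B = -36708664$ ($B = \left(-8\right) 4588583 = -36708664$)
$\left(B + 22411\right) \left(3017684 - 3772945\right) = \left(-36708664 + 22411\right) \left(3017684 - 3772945\right) = \left(-36686253\right) \left(-755261\right) = 27707696127033$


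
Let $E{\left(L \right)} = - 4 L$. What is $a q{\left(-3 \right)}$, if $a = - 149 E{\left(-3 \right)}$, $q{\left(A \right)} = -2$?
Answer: $3576$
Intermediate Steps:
$a = -1788$ ($a = - 149 \left(\left(-4\right) \left(-3\right)\right) = \left(-149\right) 12 = -1788$)
$a q{\left(-3 \right)} = \left(-1788\right) \left(-2\right) = 3576$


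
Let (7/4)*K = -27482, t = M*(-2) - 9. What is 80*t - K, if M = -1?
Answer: 15144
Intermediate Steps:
t = -7 (t = -1*(-2) - 9 = 2 - 9 = -7)
K = -15704 (K = (4/7)*(-27482) = -15704)
80*t - K = 80*(-7) - 1*(-15704) = -560 + 15704 = 15144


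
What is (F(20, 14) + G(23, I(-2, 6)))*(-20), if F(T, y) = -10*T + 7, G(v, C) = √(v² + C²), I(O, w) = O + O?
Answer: 3860 - 20*√545 ≈ 3393.1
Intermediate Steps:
I(O, w) = 2*O
G(v, C) = √(C² + v²)
F(T, y) = 7 - 10*T
(F(20, 14) + G(23, I(-2, 6)))*(-20) = ((7 - 10*20) + √((2*(-2))² + 23²))*(-20) = ((7 - 200) + √((-4)² + 529))*(-20) = (-193 + √(16 + 529))*(-20) = (-193 + √545)*(-20) = 3860 - 20*√545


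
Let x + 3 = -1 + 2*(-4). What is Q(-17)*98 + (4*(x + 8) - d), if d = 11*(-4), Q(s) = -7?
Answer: -658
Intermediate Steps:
x = -12 (x = -3 + (-1 + 2*(-4)) = -3 + (-1 - 8) = -3 - 9 = -12)
d = -44
Q(-17)*98 + (4*(x + 8) - d) = -7*98 + (4*(-12 + 8) - 1*(-44)) = -686 + (4*(-4) + 44) = -686 + (-16 + 44) = -686 + 28 = -658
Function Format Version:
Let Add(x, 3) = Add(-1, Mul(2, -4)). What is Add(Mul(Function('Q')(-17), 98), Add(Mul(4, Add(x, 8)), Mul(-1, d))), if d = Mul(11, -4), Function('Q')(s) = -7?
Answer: -658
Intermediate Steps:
x = -12 (x = Add(-3, Add(-1, Mul(2, -4))) = Add(-3, Add(-1, -8)) = Add(-3, -9) = -12)
d = -44
Add(Mul(Function('Q')(-17), 98), Add(Mul(4, Add(x, 8)), Mul(-1, d))) = Add(Mul(-7, 98), Add(Mul(4, Add(-12, 8)), Mul(-1, -44))) = Add(-686, Add(Mul(4, -4), 44)) = Add(-686, Add(-16, 44)) = Add(-686, 28) = -658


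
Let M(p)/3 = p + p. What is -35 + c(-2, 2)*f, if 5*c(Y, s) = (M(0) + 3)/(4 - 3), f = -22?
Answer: -241/5 ≈ -48.200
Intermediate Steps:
M(p) = 6*p (M(p) = 3*(p + p) = 3*(2*p) = 6*p)
c(Y, s) = ⅗ (c(Y, s) = ((6*0 + 3)/(4 - 3))/5 = ((0 + 3)/1)/5 = (3*1)/5 = (⅕)*3 = ⅗)
-35 + c(-2, 2)*f = -35 + (⅗)*(-22) = -35 - 66/5 = -241/5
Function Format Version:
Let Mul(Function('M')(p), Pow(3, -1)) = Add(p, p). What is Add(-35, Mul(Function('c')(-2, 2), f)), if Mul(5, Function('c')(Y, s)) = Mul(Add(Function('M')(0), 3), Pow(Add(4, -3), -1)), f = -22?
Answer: Rational(-241, 5) ≈ -48.200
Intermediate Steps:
Function('M')(p) = Mul(6, p) (Function('M')(p) = Mul(3, Add(p, p)) = Mul(3, Mul(2, p)) = Mul(6, p))
Function('c')(Y, s) = Rational(3, 5) (Function('c')(Y, s) = Mul(Rational(1, 5), Mul(Add(Mul(6, 0), 3), Pow(Add(4, -3), -1))) = Mul(Rational(1, 5), Mul(Add(0, 3), Pow(1, -1))) = Mul(Rational(1, 5), Mul(3, 1)) = Mul(Rational(1, 5), 3) = Rational(3, 5))
Add(-35, Mul(Function('c')(-2, 2), f)) = Add(-35, Mul(Rational(3, 5), -22)) = Add(-35, Rational(-66, 5)) = Rational(-241, 5)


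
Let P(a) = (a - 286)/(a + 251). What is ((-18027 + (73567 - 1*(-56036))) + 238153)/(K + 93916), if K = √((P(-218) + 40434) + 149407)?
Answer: 361296636404/97020277533 - 349729*√22968913/97020277533 ≈ 3.7067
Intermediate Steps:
P(a) = (-286 + a)/(251 + a)
K = √22968913/11 (K = √(((-286 - 218)/(251 - 218) + 40434) + 149407) = √((-504/33 + 40434) + 149407) = √(((1/33)*(-504) + 40434) + 149407) = √((-168/11 + 40434) + 149407) = √(444606/11 + 149407) = √(2088083/11) = √22968913/11 ≈ 435.69)
((-18027 + (73567 - 1*(-56036))) + 238153)/(K + 93916) = ((-18027 + (73567 - 1*(-56036))) + 238153)/(√22968913/11 + 93916) = ((-18027 + (73567 + 56036)) + 238153)/(93916 + √22968913/11) = ((-18027 + 129603) + 238153)/(93916 + √22968913/11) = (111576 + 238153)/(93916 + √22968913/11) = 349729/(93916 + √22968913/11)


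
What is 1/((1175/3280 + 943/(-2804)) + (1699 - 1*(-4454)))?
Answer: 459856/2829504051 ≈ 0.00016252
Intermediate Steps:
1/((1175/3280 + 943/(-2804)) + (1699 - 1*(-4454))) = 1/((1175*(1/3280) + 943*(-1/2804)) + (1699 + 4454)) = 1/((235/656 - 943/2804) + 6153) = 1/(10083/459856 + 6153) = 1/(2829504051/459856) = 459856/2829504051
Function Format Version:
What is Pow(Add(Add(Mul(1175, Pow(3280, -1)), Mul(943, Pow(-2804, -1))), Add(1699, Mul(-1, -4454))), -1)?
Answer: Rational(459856, 2829504051) ≈ 0.00016252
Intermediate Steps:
Pow(Add(Add(Mul(1175, Pow(3280, -1)), Mul(943, Pow(-2804, -1))), Add(1699, Mul(-1, -4454))), -1) = Pow(Add(Add(Mul(1175, Rational(1, 3280)), Mul(943, Rational(-1, 2804))), Add(1699, 4454)), -1) = Pow(Add(Add(Rational(235, 656), Rational(-943, 2804)), 6153), -1) = Pow(Add(Rational(10083, 459856), 6153), -1) = Pow(Rational(2829504051, 459856), -1) = Rational(459856, 2829504051)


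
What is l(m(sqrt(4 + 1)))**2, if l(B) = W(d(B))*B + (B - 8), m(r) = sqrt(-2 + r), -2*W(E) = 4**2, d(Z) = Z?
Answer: (8 + 7*sqrt(-2 + sqrt(5)))**2 ≈ 129.98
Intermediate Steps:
W(E) = -8 (W(E) = -1/2*4**2 = -1/2*16 = -8)
l(B) = -8 - 7*B (l(B) = -8*B + (B - 8) = -8*B + (-8 + B) = -8 - 7*B)
l(m(sqrt(4 + 1)))**2 = (-8 - 7*sqrt(-2 + sqrt(4 + 1)))**2 = (-8 - 7*sqrt(-2 + sqrt(5)))**2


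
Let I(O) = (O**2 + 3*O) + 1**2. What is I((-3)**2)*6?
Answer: 654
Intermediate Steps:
I(O) = 1 + O**2 + 3*O (I(O) = (O**2 + 3*O) + 1 = 1 + O**2 + 3*O)
I((-3)**2)*6 = (1 + ((-3)**2)**2 + 3*(-3)**2)*6 = (1 + 9**2 + 3*9)*6 = (1 + 81 + 27)*6 = 109*6 = 654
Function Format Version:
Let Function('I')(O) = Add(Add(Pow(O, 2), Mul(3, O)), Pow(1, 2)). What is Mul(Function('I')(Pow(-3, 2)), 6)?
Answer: 654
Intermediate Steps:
Function('I')(O) = Add(1, Pow(O, 2), Mul(3, O)) (Function('I')(O) = Add(Add(Pow(O, 2), Mul(3, O)), 1) = Add(1, Pow(O, 2), Mul(3, O)))
Mul(Function('I')(Pow(-3, 2)), 6) = Mul(Add(1, Pow(Pow(-3, 2), 2), Mul(3, Pow(-3, 2))), 6) = Mul(Add(1, Pow(9, 2), Mul(3, 9)), 6) = Mul(Add(1, 81, 27), 6) = Mul(109, 6) = 654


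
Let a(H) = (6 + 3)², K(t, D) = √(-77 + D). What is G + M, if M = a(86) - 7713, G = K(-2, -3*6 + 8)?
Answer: -7632 + I*√87 ≈ -7632.0 + 9.3274*I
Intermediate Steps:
G = I*√87 (G = √(-77 + (-3*6 + 8)) = √(-77 + (-18 + 8)) = √(-77 - 10) = √(-87) = I*√87 ≈ 9.3274*I)
a(H) = 81 (a(H) = 9² = 81)
M = -7632 (M = 81 - 7713 = -7632)
G + M = I*√87 - 7632 = -7632 + I*√87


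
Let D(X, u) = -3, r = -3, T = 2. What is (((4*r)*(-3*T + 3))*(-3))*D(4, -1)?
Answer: 324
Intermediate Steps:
(((4*r)*(-3*T + 3))*(-3))*D(4, -1) = (((4*(-3))*(-3*2 + 3))*(-3))*(-3) = (-12*(-6 + 3)*(-3))*(-3) = (-12*(-3)*(-3))*(-3) = (36*(-3))*(-3) = -108*(-3) = 324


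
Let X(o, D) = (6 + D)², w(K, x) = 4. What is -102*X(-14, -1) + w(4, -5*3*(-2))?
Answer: -2546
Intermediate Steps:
-102*X(-14, -1) + w(4, -5*3*(-2)) = -102*(6 - 1)² + 4 = -102*5² + 4 = -102*25 + 4 = -2550 + 4 = -2546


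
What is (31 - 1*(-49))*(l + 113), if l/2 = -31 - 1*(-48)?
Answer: 11760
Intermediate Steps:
l = 34 (l = 2*(-31 - 1*(-48)) = 2*(-31 + 48) = 2*17 = 34)
(31 - 1*(-49))*(l + 113) = (31 - 1*(-49))*(34 + 113) = (31 + 49)*147 = 80*147 = 11760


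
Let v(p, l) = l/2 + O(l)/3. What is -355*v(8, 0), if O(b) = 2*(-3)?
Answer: 710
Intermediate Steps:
O(b) = -6
v(p, l) = -2 + l/2 (v(p, l) = l/2 - 6/3 = l*(½) - 6*⅓ = l/2 - 2 = -2 + l/2)
-355*v(8, 0) = -355*(-2 + (½)*0) = -355*(-2 + 0) = -355*(-2) = 710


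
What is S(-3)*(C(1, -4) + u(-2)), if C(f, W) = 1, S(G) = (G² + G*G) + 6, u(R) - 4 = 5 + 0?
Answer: 240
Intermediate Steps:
u(R) = 9 (u(R) = 4 + (5 + 0) = 4 + 5 = 9)
S(G) = 6 + 2*G² (S(G) = (G² + G²) + 6 = 2*G² + 6 = 6 + 2*G²)
S(-3)*(C(1, -4) + u(-2)) = (6 + 2*(-3)²)*(1 + 9) = (6 + 2*9)*10 = (6 + 18)*10 = 24*10 = 240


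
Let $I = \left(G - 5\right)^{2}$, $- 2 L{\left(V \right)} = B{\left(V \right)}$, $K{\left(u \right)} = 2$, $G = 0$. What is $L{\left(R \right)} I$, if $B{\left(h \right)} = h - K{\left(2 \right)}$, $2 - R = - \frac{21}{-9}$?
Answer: $\frac{175}{6} \approx 29.167$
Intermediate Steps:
$R = - \frac{1}{3}$ ($R = 2 - - \frac{21}{-9} = 2 - \left(-21\right) \left(- \frac{1}{9}\right) = 2 - \frac{7}{3} = - \frac{1}{3} \approx -0.33333$)
$B{\left(h \right)} = -2 + h$ ($B{\left(h \right)} = h - 2 = -2 + h$)
$L{\left(V \right)} = 1 - \frac{V}{2}$ ($L{\left(V \right)} = - \frac{-2 + V}{2} = 1 - \frac{V}{2}$)
$I = 25$ ($I = \left(0 - 5\right)^{2} = \left(-5\right)^{2} = 25$)
$L{\left(R \right)} I = \left(1 - - \frac{1}{6}\right) 25 = \left(1 + \frac{1}{6}\right) 25 = \frac{7}{6} \cdot 25 = \frac{175}{6}$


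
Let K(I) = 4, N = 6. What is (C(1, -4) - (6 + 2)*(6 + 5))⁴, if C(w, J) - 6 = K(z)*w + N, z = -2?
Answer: 26873856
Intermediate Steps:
C(w, J) = 12 + 4*w (C(w, J) = 6 + (4*w + 6) = 6 + (6 + 4*w) = 12 + 4*w)
(C(1, -4) - (6 + 2)*(6 + 5))⁴ = ((12 + 4*1) - (6 + 2)*(6 + 5))⁴ = ((12 + 4) - 8*11)⁴ = (16 - 1*88)⁴ = (16 - 88)⁴ = (-72)⁴ = 26873856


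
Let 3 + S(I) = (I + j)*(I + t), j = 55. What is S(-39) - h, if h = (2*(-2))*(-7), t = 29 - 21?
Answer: -527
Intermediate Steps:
t = 8
S(I) = -3 + (8 + I)*(55 + I) (S(I) = -3 + (I + 55)*(I + 8) = -3 + (55 + I)*(8 + I) = -3 + (8 + I)*(55 + I))
h = 28 (h = -4*(-7) = 28)
S(-39) - h = (437 + (-39)**2 + 63*(-39)) - 1*28 = (437 + 1521 - 2457) - 28 = -499 - 28 = -527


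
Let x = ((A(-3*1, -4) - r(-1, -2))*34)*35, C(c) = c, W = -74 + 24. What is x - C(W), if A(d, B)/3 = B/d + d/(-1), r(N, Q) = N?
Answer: 16710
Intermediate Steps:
W = -50
A(d, B) = -3*d + 3*B/d (A(d, B) = 3*(B/d + d/(-1)) = 3*(B/d + d*(-1)) = 3*(B/d - d) = 3*(-d + B/d) = -3*d + 3*B/d)
x = 16660 (x = (((-(-9) + 3*(-4)/(-3*1)) - 1*(-1))*34)*35 = (((-3*(-3) + 3*(-4)/(-3)) + 1)*34)*35 = (((9 + 3*(-4)*(-⅓)) + 1)*34)*35 = (((9 + 4) + 1)*34)*35 = ((13 + 1)*34)*35 = (14*34)*35 = 476*35 = 16660)
x - C(W) = 16660 - 1*(-50) = 16660 + 50 = 16710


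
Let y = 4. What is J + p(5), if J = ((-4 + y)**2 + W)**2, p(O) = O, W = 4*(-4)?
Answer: 261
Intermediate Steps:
W = -16
J = 256 (J = ((-4 + 4)**2 - 16)**2 = (0**2 - 16)**2 = (0 - 16)**2 = (-16)**2 = 256)
J + p(5) = 256 + 5 = 261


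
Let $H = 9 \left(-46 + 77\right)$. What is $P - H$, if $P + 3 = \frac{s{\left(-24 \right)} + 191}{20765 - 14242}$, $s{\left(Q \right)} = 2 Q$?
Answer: $- \frac{167213}{593} \approx -281.98$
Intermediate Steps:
$H = 279$ ($H = 9 \cdot 31 = 279$)
$P = - \frac{1766}{593}$ ($P = -3 + \frac{2 \left(-24\right) + 191}{20765 - 14242} = -3 + \frac{-48 + 191}{6523} = -3 + 143 \cdot \frac{1}{6523} = -3 + \frac{13}{593} = - \frac{1766}{593} \approx -2.9781$)
$P - H = - \frac{1766}{593} - 279 = - \frac{167213}{593}$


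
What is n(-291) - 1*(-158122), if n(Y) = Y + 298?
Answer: 158129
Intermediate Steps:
n(Y) = 298 + Y
n(-291) - 1*(-158122) = (298 - 291) - 1*(-158122) = 7 + 158122 = 158129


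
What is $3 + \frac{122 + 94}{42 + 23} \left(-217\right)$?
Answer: $- \frac{46677}{65} \approx -718.11$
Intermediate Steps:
$3 + \frac{122 + 94}{42 + 23} \left(-217\right) = 3 + \frac{216}{65} \left(-217\right) = 3 - \frac{46872}{65} = - \frac{46677}{65}$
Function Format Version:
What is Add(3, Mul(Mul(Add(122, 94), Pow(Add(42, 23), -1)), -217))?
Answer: Rational(-46677, 65) ≈ -718.11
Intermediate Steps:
Add(3, Mul(Mul(Add(122, 94), Pow(Add(42, 23), -1)), -217)) = Add(3, Mul(Mul(216, Pow(65, -1)), -217)) = Add(3, Mul(Mul(216, Rational(1, 65)), -217)) = Add(3, Mul(Rational(216, 65), -217)) = Add(3, Rational(-46872, 65)) = Rational(-46677, 65)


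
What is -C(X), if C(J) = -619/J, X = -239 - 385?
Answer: -619/624 ≈ -0.99199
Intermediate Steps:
X = -624
-C(X) = -(-619)/(-624) = -(-619)*(-1)/624 = -1*619/624 = -619/624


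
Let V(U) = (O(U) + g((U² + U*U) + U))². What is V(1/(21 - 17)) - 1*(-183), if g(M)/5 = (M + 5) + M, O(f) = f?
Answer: 1024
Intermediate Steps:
g(M) = 25 + 10*M (g(M) = 5*((M + 5) + M) = 5*((5 + M) + M) = 5*(5 + 2*M) = 25 + 10*M)
V(U) = (25 + 11*U + 20*U²)² (V(U) = (U + (25 + 10*((U² + U*U) + U)))² = (U + (25 + 10*((U² + U²) + U)))² = (U + (25 + 10*(2*U² + U)))² = (U + (25 + 10*(U + 2*U²)))² = (U + (25 + (10*U + 20*U²)))² = (U + (25 + 10*U + 20*U²))² = (25 + 11*U + 20*U²)²)
V(1/(21 - 17)) - 1*(-183) = (25 + 11/(21 - 17) + 20*(1/(21 - 17))²)² - 1*(-183) = (25 + 11/4 + 20*(1/4)²)² + 183 = (25 + 11*(¼) + 20*(¼)²)² + 183 = (25 + 11/4 + 20*(1/16))² + 183 = (25 + 11/4 + 5/4)² + 183 = 29² + 183 = 841 + 183 = 1024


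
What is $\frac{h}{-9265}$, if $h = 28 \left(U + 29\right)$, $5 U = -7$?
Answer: $- \frac{3864}{46325} \approx -0.083411$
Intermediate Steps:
$U = - \frac{7}{5}$ ($U = \frac{1}{5} \left(-7\right) = - \frac{7}{5} \approx -1.4$)
$h = \frac{3864}{5}$ ($h = 28 \left(- \frac{7}{5} + 29\right) = 28 \cdot \frac{138}{5} = \frac{3864}{5} \approx 772.8$)
$\frac{h}{-9265} = \frac{3864}{5 \left(-9265\right)} = \frac{3864}{5} \left(- \frac{1}{9265}\right) = - \frac{3864}{46325}$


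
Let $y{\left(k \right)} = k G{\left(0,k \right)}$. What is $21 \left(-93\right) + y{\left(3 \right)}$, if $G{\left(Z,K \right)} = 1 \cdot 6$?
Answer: $-1935$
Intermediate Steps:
$G{\left(Z,K \right)} = 6$
$y{\left(k \right)} = 6 k$ ($y{\left(k \right)} = k 6 = 6 k$)
$21 \left(-93\right) + y{\left(3 \right)} = 21 \left(-93\right) + 6 \cdot 3 = -1953 + 18 = -1935$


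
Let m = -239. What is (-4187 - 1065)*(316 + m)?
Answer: -404404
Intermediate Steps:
(-4187 - 1065)*(316 + m) = (-4187 - 1065)*(316 - 239) = -5252*77 = -404404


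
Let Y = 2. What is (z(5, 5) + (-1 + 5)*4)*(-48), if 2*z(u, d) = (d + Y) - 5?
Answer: -816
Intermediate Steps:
z(u, d) = -3/2 + d/2 (z(u, d) = ((d + 2) - 5)/2 = ((2 + d) - 5)/2 = (-3 + d)/2 = -3/2 + d/2)
(z(5, 5) + (-1 + 5)*4)*(-48) = ((-3/2 + (½)*5) + (-1 + 5)*4)*(-48) = ((-3/2 + 5/2) + 4*4)*(-48) = (1 + 16)*(-48) = 17*(-48) = -816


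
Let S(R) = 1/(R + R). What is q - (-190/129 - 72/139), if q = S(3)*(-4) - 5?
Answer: -65911/17931 ≈ -3.6758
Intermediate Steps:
S(R) = 1/(2*R)
q = -17/3 (q = ((½)/3)*(-4) - 5 = ((½)*(⅓))*(-4) - 5 = (⅙)*(-4) - 5 = -⅔ - 5 = -17/3 ≈ -5.6667)
q - (-190/129 - 72/139) = -17/3 - (-190/129 - 72/139) = -17/3 - 1*(-35698/17931) = -17/3 + 35698/17931 = -65911/17931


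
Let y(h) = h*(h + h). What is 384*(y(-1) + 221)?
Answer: 85632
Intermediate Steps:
y(h) = 2*h**2 (y(h) = h*(2*h) = 2*h**2)
384*(y(-1) + 221) = 384*(2*(-1)**2 + 221) = 384*(2*1 + 221) = 384*(2 + 221) = 384*223 = 85632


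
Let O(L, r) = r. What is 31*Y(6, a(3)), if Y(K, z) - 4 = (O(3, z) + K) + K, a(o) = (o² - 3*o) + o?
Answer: 589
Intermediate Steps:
a(o) = o² - 2*o
Y(K, z) = 4 + z + 2*K (Y(K, z) = 4 + ((z + K) + K) = 4 + ((K + z) + K) = 4 + (z + 2*K) = 4 + z + 2*K)
31*Y(6, a(3)) = 31*(4 + 3*(-2 + 3) + 2*6) = 31*(4 + 3*1 + 12) = 31*(4 + 3 + 12) = 31*19 = 589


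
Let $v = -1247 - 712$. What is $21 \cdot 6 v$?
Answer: $-246834$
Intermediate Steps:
$v = -1959$ ($v = -1247 - 712 = -1959$)
$21 \cdot 6 v = 21 \cdot 6 \left(-1959\right) = 126 \left(-1959\right) = -246834$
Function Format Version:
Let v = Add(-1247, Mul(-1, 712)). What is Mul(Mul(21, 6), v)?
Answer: -246834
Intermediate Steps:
v = -1959 (v = Add(-1247, -712) = -1959)
Mul(Mul(21, 6), v) = Mul(Mul(21, 6), -1959) = Mul(126, -1959) = -246834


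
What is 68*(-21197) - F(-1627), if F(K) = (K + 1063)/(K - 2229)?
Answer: -1389505885/964 ≈ -1.4414e+6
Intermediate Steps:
F(K) = (1063 + K)/(-2229 + K)
68*(-21197) - F(-1627) = 68*(-21197) - (1063 - 1627)/(-2229 - 1627) = -1441396 - (-564)/(-3856) = -1441396 - (-1)*(-564)/3856 = -1441396 - 1*141/964 = -1441396 - 141/964 = -1389505885/964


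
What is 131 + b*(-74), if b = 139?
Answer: -10155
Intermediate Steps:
131 + b*(-74) = 131 + 139*(-74) = 131 - 10286 = -10155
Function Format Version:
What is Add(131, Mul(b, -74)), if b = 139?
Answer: -10155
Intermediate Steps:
Add(131, Mul(b, -74)) = Add(131, Mul(139, -74)) = Add(131, -10286) = -10155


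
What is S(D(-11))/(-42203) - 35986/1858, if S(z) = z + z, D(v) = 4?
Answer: -759366011/39206587 ≈ -19.368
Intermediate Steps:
S(z) = 2*z
S(D(-11))/(-42203) - 35986/1858 = (2*4)/(-42203) - 35986/1858 = 8*(-1/42203) - 35986*1/1858 = -8/42203 - 17993/929 = -759366011/39206587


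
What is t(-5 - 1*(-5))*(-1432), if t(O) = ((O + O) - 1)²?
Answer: -1432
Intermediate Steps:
t(O) = (-1 + 2*O)² (t(O) = (2*O - 1)² = (-1 + 2*O)²)
t(-5 - 1*(-5))*(-1432) = (-1 + 2*(-5 - 1*(-5)))²*(-1432) = (-1 + 2*(-5 + 5))²*(-1432) = (-1 + 2*0)²*(-1432) = (-1 + 0)²*(-1432) = (-1)²*(-1432) = 1*(-1432) = -1432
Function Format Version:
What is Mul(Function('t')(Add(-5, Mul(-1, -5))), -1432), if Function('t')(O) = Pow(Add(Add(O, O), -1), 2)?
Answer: -1432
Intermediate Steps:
Function('t')(O) = Pow(Add(-1, Mul(2, O)), 2) (Function('t')(O) = Pow(Add(Mul(2, O), -1), 2) = Pow(Add(-1, Mul(2, O)), 2))
Mul(Function('t')(Add(-5, Mul(-1, -5))), -1432) = Mul(Pow(Add(-1, Mul(2, Add(-5, Mul(-1, -5)))), 2), -1432) = Mul(Pow(Add(-1, Mul(2, Add(-5, 5))), 2), -1432) = Mul(Pow(Add(-1, Mul(2, 0)), 2), -1432) = Mul(Pow(Add(-1, 0), 2), -1432) = Mul(Pow(-1, 2), -1432) = Mul(1, -1432) = -1432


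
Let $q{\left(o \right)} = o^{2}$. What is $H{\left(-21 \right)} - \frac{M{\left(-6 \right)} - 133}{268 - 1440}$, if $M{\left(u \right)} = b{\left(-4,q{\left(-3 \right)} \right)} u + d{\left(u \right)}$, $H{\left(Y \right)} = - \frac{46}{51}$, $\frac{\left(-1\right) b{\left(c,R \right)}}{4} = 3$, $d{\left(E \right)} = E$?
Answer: $- \frac{57329}{59772} \approx -0.95913$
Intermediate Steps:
$b{\left(c,R \right)} = -12$ ($b{\left(c,R \right)} = \left(-4\right) 3 = -12$)
$H{\left(Y \right)} = - \frac{46}{51}$ ($H{\left(Y \right)} = \left(-46\right) \frac{1}{51} = - \frac{46}{51}$)
$M{\left(u \right)} = - 11 u$ ($M{\left(u \right)} = - 12 u + u = - 11 u$)
$H{\left(-21 \right)} - \frac{M{\left(-6 \right)} - 133}{268 - 1440} = - \frac{46}{51} - \frac{\left(-11\right) \left(-6\right) - 133}{268 - 1440} = - \frac{46}{51} - \frac{66 - 133}{-1172} = - \frac{46}{51} - \left(-67\right) \left(- \frac{1}{1172}\right) = - \frac{46}{51} - \frac{67}{1172} = - \frac{57329}{59772}$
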